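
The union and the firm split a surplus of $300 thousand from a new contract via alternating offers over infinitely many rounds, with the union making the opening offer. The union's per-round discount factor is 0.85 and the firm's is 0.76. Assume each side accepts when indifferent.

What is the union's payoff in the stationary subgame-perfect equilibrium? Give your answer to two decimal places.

203.39

When the union proposes, the firm accepts any offer worth at least 0.76 times what the firm would get by proposing next round; and vice versa.
This gives x = 300 − 0.76y and y = 300 − 0.85x, where x and y are each side's share when it proposes.
Hence (1 − 0.76·0.85)x = 300(1 − 0.76), i.e. 0.354·x = 72.
x ≈ 203.3898; the firm's share is 300 − x ≈ 96.6102.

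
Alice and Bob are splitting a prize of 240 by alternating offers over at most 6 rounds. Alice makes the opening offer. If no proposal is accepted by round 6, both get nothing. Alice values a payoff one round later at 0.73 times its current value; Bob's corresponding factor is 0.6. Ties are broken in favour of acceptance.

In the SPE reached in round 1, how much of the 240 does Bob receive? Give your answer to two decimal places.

83.53

Round 6 (Bob proposes): Alice will accept anything ≥ 0, so Bob offers 0 and keeps 240.
Round 5 (Alice proposes): Bob can get 240 next round, worth 0.6 × 240 = 144 now, so Alice offers 144, keeping 96.
Round 4 (Bob proposes): Alice can get 96 next round, worth 0.73 × 96 = 70.08 now. Bob offers 70.08 and keeps 240 − 70.08 = 169.92.
Round 3 (Alice proposes): Bob can get 169.92 next round, worth 0.6 × 169.92 = 101.952 now. Alice offers 101.952 and keeps 240 − 101.952 = 138.048.
Round 2 (Bob proposes): Alice can get 138.048 next round, worth 0.73 × 138.048 = 100.77504 now. Bob offers 100.77504 and keeps 240 − 100.77504 = 139.22496.
Round 1 (Alice proposes): Bob can get 139.22496 next round, worth 0.6 × 139.22496 = 83.534976 now, so Alice offers 83.534976, keeping 156.465024.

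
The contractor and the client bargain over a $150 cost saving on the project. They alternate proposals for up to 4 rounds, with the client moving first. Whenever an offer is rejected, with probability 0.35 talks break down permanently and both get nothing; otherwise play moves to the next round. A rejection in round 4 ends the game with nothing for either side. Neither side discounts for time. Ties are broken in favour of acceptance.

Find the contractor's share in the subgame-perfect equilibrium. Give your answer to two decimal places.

75.32

By backward induction:
Round 4 (the contractor proposes): rejection yields 0 for the client; the contractor offers 0 and keeps 150.
Round 3 (the client proposes): rejecting gives the contractor an expected 0.65 × 150 = 97.5, so the client offers 97.5, keeping 52.5.
Round 2 (the contractor proposes): rejecting gives the client an expected 0.65 × 52.5 = 34.125, so the contractor offers 34.125, keeping 115.875.
Round 1 (the client proposes): rejecting gives the contractor an expected 0.65 × 115.875 = 75.31875; the client offers that and keeps 74.68125.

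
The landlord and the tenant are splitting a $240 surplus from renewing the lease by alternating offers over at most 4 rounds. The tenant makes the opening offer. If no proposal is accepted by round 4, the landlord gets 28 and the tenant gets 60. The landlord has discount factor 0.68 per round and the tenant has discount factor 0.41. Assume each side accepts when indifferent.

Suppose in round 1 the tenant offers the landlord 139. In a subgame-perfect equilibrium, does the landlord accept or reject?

Accept

Round 4 (the landlord proposes): the tenant gets 60 if talks fail, so the landlord offers 60 and keeps 180.
Round 3 (the tenant proposes): the landlord can get 180 next round, worth 0.68 × 180 = 122.4 now. The tenant offers 122.4 and keeps 240 − 122.4 = 117.6.
Round 2 (the landlord proposes): the tenant can get 117.6 next round, worth 0.41 × 117.6 = 48.216 now; the landlord offers that and keeps 191.784.
So by rejecting in round 1, the landlord gets 191.784 next round, worth 0.68 × 191.784 = 130.41312 now.
Offer 139 ≥ 130.41312, so the landlord accepts.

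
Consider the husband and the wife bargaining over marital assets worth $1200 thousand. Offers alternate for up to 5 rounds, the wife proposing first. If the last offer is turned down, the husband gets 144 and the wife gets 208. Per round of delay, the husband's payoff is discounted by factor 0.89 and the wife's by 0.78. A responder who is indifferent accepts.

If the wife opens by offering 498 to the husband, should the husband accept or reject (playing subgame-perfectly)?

Work out the husband's continuation value if the offer is rejected.
Round 5 (the wife proposes): the husband gets 144 if talks fail, so the wife offers 144 and keeps 1056.
Round 4 (the husband proposes): the wife can get 1056 next round, worth 0.78 × 1056 = 823.68 now. The husband offers 823.68 and keeps 1200 − 823.68 = 376.32.
Round 3 (the wife proposes): the husband can get 376.32 next round, worth 0.89 × 376.32 = 334.9248 now. The wife offers 334.9248 and keeps 1200 − 334.9248 = 865.0752.
Round 2 (the husband proposes): the wife can get 865.0752 next round, worth 0.78 × 865.0752 = 674.758656 now. The husband offers 674.758656 and keeps 1200 − 674.758656 = 525.241344.
So by rejecting in round 1, the husband gets 525.241344 next round, worth 0.89 × 525.241344 = 467.46479616 now.
Offer 498 ≥ 467.46479616, so the husband accepts.

Accept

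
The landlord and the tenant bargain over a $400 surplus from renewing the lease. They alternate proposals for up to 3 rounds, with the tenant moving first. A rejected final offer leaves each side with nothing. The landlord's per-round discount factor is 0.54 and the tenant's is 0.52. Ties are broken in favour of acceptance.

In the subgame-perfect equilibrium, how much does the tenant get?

296.32

Round 3 (the tenant proposes): the landlord will accept anything ≥ 0, so the tenant offers 0 and keeps 400.
Round 2 (the landlord proposes): the tenant can get 400 next round, worth 0.52 × 400 = 208 now. The landlord offers 208 and keeps 400 − 208 = 192.
Round 1 (the tenant proposes): the landlord can get 192 next round, worth 0.54 × 192 = 103.68 now. The tenant offers 103.68 and keeps 400 − 103.68 = 296.32.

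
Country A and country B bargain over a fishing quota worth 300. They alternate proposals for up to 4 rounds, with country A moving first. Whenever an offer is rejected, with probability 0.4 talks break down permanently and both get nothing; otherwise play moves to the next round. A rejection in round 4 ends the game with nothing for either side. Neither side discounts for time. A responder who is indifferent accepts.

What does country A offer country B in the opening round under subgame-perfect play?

By backward induction:
Round 4 (country B proposes): rejection yields 0 for country A; country B offers 0 and keeps 300.
Round 3 (country A proposes): rejecting gives country B an expected 0.6 × 300 = 180; country A offers that and keeps 120.
Round 2 (country B proposes): rejecting gives country A an expected 0.6 × 120 = 72; country B offers that and keeps 228.
Round 1 (country A proposes): rejecting gives country B an expected 0.6 × 228 = 136.8. Country A offers 136.8 and keeps 300 − 136.8 = 163.2.

136.8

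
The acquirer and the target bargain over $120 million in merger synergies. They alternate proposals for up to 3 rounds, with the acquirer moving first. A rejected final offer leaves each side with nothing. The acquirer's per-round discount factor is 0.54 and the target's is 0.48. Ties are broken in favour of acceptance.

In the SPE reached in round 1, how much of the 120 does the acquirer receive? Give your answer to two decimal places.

Round 3 (the acquirer proposes): rejection yields 0 for the target; the acquirer offers 0 and keeps 120.
Round 2 (the target proposes): the acquirer can get 120 next round, worth 0.54 × 120 = 64.8 now; the target offers that and keeps 55.2.
Round 1 (the acquirer proposes): the target can get 55.2 next round, worth 0.48 × 55.2 = 26.496 now. The acquirer offers 26.496 and keeps 120 − 26.496 = 93.504.

93.50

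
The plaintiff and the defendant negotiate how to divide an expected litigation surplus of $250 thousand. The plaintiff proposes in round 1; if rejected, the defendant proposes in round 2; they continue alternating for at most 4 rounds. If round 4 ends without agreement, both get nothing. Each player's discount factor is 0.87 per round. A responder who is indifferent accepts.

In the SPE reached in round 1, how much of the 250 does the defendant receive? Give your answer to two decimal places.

192.90

Work backward from the last round.
Round 4 (the defendant proposes): rejection yields 0 for the plaintiff; the defendant offers 0 and keeps 250.
Round 3 (the plaintiff proposes): the defendant can get 250 next round, worth 0.87 × 250 = 217.5 now. The plaintiff offers 217.5 and keeps 250 − 217.5 = 32.5.
Round 2 (the defendant proposes): the plaintiff can get 32.5 next round, worth 0.87 × 32.5 = 28.275 now, so the defendant offers 28.275, keeping 221.725.
Round 1 (the plaintiff proposes): the defendant can get 221.725 next round, worth 0.87 × 221.725 = 192.90075 now; the plaintiff offers that and keeps 57.09925.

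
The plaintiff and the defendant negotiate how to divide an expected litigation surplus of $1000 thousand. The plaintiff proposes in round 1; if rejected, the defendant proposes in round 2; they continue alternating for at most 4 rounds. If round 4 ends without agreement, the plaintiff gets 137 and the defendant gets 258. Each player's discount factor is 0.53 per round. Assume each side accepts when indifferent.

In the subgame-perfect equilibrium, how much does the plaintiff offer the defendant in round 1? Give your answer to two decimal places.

Work backward from the last round.
Round 4 (the defendant proposes): the plaintiff gets 137 if talks fail, so the defendant offers 137 and keeps 863.
Round 3 (the plaintiff proposes): the defendant can get 863 next round, worth 0.53 × 863 = 457.39 now, so the plaintiff offers 457.39, keeping 542.61.
Round 2 (the defendant proposes): the plaintiff can get 542.61 next round, worth 0.53 × 542.61 = 287.5833 now, so the defendant offers 287.5833, keeping 712.4167.
Round 1 (the plaintiff proposes): the defendant can get 712.4167 next round, worth 0.53 × 712.4167 = 377.580851 now. The plaintiff offers 377.580851 and keeps 1000 − 377.580851 = 622.419149.

377.58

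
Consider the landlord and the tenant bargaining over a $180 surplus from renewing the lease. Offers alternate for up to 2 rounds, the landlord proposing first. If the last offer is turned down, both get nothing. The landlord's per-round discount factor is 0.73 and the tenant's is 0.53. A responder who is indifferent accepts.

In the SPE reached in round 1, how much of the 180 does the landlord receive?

Round 2 (the tenant proposes): rejection yields 0 for the landlord; the tenant offers 0 and keeps 180.
Round 1 (the landlord proposes): the tenant can get 180 next round, worth 0.53 × 180 = 95.4 now, so the landlord offers 95.4, keeping 84.6.

84.6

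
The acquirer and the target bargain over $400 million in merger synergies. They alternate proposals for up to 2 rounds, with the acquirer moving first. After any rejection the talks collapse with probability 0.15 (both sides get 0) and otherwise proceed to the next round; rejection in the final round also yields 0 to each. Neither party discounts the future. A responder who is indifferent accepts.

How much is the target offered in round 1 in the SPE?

Round 2 (the target proposes): the acquirer will accept anything ≥ 0, so the target offers 0 and keeps 400.
Round 1 (the acquirer proposes): rejecting gives the target an expected 0.85 × 400 = 340, so the acquirer offers 340, keeping 60.

340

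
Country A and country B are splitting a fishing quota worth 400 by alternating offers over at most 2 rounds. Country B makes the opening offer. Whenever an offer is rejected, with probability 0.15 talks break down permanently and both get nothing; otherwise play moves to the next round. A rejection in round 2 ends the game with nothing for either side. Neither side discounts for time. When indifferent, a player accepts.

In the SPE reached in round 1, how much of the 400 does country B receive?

Round 2 (country A proposes): rejection yields 0 for country B; country A offers 0 and keeps 400.
Round 1 (country B proposes): rejecting gives country A an expected 0.85 × 400 = 340; country B offers that and keeps 60.

60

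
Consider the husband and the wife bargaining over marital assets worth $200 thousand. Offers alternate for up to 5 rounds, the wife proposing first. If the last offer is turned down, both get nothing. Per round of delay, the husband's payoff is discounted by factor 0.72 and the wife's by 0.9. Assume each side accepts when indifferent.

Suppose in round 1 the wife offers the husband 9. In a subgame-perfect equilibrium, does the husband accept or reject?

Round 5 (the wife proposes): the husband will accept anything ≥ 0, so the wife offers 0 and keeps 200.
Round 4 (the husband proposes): the wife can get 200 next round, worth 0.9 × 200 = 180 now. The husband offers 180 and keeps 200 − 180 = 20.
Round 3 (the wife proposes): the husband can get 20 next round, worth 0.72 × 20 = 14.4 now. The wife offers 14.4 and keeps 200 − 14.4 = 185.6.
Round 2 (the husband proposes): the wife can get 185.6 next round, worth 0.9 × 185.6 = 167.04 now. The husband offers 167.04 and keeps 200 − 167.04 = 32.96.
So by rejecting in round 1, the husband gets 32.96 next round, worth 0.72 × 32.96 = 23.7312 now.
Offer 9 < 23.7312, so the husband rejects.

Reject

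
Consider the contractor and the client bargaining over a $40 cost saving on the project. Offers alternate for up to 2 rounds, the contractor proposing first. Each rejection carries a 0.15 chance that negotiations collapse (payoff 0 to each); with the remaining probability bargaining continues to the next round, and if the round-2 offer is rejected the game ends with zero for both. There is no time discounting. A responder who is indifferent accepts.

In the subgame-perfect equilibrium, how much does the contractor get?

6

Round 2 (the client proposes): rejection yields 0 for the contractor; the client offers 0 and keeps 40.
Round 1 (the contractor proposes): rejecting gives the client an expected 0.85 × 40 = 34. The contractor offers 34 and keeps 40 − 34 = 6.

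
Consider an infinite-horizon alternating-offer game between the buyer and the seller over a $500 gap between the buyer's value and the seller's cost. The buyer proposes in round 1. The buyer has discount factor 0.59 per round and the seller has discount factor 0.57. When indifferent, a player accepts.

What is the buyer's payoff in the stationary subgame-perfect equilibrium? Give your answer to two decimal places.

323.94

Let x be the buyer's share when the buyer proposes and y be the seller's share when the seller proposes.
The seller accepts iff offered ≥ 0.57·y, so x = 500 − 0.57y. Symmetrically y = 500 − 0.59x.
Substituting: x = 500 − 0.57(500 − 0.59x), giving x(1 − 0.59·0.57) = 500(1 − 0.57).
So x = 500 × 0.43 / 0.6637 ≈ 323.9415, and the seller receives 500 − x ≈ 176.0585.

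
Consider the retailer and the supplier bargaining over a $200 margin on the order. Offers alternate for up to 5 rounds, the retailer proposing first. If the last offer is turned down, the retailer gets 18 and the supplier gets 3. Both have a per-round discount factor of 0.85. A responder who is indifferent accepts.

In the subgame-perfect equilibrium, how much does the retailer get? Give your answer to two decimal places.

154.51

By backward induction:
Round 5 (the retailer proposes): the supplier gets 3 if talks fail, so the retailer offers 3 and keeps 197.
Round 4 (the supplier proposes): the retailer can get 197 next round, worth 0.85 × 197 = 167.45 now, so the supplier offers 167.45, keeping 32.55.
Round 3 (the retailer proposes): the supplier can get 32.55 next round, worth 0.85 × 32.55 = 27.6675 now. The retailer offers 27.6675 and keeps 200 − 27.6675 = 172.3325.
Round 2 (the supplier proposes): the retailer can get 172.3325 next round, worth 0.85 × 172.3325 = 146.482625 now; the supplier offers that and keeps 53.517375.
Round 1 (the retailer proposes): the supplier can get 53.517375 next round, worth 0.85 × 53.517375 = 45.48976875 now; the retailer offers that and keeps 154.51023125.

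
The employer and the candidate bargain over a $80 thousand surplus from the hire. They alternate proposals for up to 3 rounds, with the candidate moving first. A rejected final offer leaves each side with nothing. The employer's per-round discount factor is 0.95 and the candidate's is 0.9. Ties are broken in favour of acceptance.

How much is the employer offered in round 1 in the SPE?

7.6

Solve by backward induction from round 3.
Round 3 (the candidate proposes): rejection yields 0 for the employer; the candidate offers 0 and keeps 80.
Round 2 (the employer proposes): the candidate can get 80 next round, worth 0.9 × 80 = 72 now, so the employer offers 72, keeping 8.
Round 1 (the candidate proposes): the employer can get 8 next round, worth 0.95 × 8 = 7.6 now, so the candidate offers 7.6, keeping 72.4.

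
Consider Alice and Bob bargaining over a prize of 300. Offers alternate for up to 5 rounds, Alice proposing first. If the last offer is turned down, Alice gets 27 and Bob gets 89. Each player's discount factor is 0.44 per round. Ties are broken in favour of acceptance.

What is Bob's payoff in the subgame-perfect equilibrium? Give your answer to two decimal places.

91.57

Round 5 (Alice proposes): Bob gets 89 if talks fail, so Alice offers 89 and keeps 211.
Round 4 (Bob proposes): Alice can get 211 next round, worth 0.44 × 211 = 92.84 now. Bob offers 92.84 and keeps 300 − 92.84 = 207.16.
Round 3 (Alice proposes): Bob can get 207.16 next round, worth 0.44 × 207.16 = 91.1504 now. Alice offers 91.1504 and keeps 300 − 91.1504 = 208.8496.
Round 2 (Bob proposes): Alice can get 208.8496 next round, worth 0.44 × 208.8496 = 91.893824 now, so Bob offers 91.893824, keeping 208.106176.
Round 1 (Alice proposes): Bob can get 208.106176 next round, worth 0.44 × 208.106176 = 91.56671744 now. Alice offers 91.56671744 and keeps 300 − 91.56671744 = 208.43328256.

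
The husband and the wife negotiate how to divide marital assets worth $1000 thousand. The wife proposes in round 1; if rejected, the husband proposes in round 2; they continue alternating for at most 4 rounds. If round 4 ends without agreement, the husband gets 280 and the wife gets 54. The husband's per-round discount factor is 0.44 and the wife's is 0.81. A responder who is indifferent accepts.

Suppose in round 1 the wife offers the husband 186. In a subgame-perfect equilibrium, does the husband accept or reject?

Work out the husband's continuation value if the offer is rejected.
Round 4 (the husband proposes): the wife gets 54 if talks fail, so the husband offers 54 and keeps 946.
Round 3 (the wife proposes): the husband can get 946 next round, worth 0.44 × 946 = 416.24 now; the wife offers that and keeps 583.76.
Round 2 (the husband proposes): the wife can get 583.76 next round, worth 0.81 × 583.76 = 472.8456 now; the husband offers that and keeps 527.1544.
So by rejecting in round 1, the husband gets 527.1544 next round, worth 0.44 × 527.1544 = 231.947936 now.
Offer 186 < 231.947936, so the husband rejects.

Reject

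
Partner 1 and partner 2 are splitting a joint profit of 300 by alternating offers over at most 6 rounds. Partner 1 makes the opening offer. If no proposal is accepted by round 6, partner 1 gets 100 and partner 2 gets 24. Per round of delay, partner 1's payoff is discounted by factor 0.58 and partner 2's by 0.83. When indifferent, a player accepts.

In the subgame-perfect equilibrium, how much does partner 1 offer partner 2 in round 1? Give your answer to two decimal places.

193.39

Round 6 (partner 2 proposes): partner 1 gets 100 if talks fail, so partner 2 offers 100 and keeps 200.
Round 5 (partner 1 proposes): partner 2 can get 200 next round, worth 0.83 × 200 = 166 now. Partner 1 offers 166 and keeps 300 − 166 = 134.
Round 4 (partner 2 proposes): partner 1 can get 134 next round, worth 0.58 × 134 = 77.72 now; partner 2 offers that and keeps 222.28.
Round 3 (partner 1 proposes): partner 2 can get 222.28 next round, worth 0.83 × 222.28 = 184.4924 now. Partner 1 offers 184.4924 and keeps 300 − 184.4924 = 115.5076.
Round 2 (partner 2 proposes): partner 1 can get 115.5076 next round, worth 0.58 × 115.5076 = 66.994408 now; partner 2 offers that and keeps 233.005592.
Round 1 (partner 1 proposes): partner 2 can get 233.005592 next round, worth 0.83 × 233.005592 = 193.39464136 now. Partner 1 offers 193.39464136 and keeps 300 − 193.39464136 = 106.60535864.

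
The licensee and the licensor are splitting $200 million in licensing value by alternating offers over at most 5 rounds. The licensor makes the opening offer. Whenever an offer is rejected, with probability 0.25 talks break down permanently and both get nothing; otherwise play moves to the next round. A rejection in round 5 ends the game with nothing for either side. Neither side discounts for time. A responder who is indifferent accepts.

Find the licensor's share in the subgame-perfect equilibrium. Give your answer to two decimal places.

141.41

By backward induction:
Round 5 (the licensor proposes): rejection yields 0 for the licensee; the licensor offers 0 and keeps 200.
Round 4 (the licensee proposes): rejecting gives the licensor an expected 0.75 × 200 = 150. The licensee offers 150 and keeps 200 − 150 = 50.
Round 3 (the licensor proposes): rejecting gives the licensee an expected 0.75 × 50 = 37.5, so the licensor offers 37.5, keeping 162.5.
Round 2 (the licensee proposes): rejecting gives the licensor an expected 0.75 × 162.5 = 121.875; the licensee offers that and keeps 78.125.
Round 1 (the licensor proposes): rejecting gives the licensee an expected 0.75 × 78.125 = 58.59375; the licensor offers that and keeps 141.40625.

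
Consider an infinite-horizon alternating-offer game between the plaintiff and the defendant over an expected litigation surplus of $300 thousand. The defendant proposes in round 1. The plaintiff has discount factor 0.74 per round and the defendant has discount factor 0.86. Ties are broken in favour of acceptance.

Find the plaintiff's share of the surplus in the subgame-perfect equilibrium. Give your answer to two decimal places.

85.48

When the defendant proposes, the plaintiff accepts any offer worth at least 0.74 times what the plaintiff would get by proposing next round; and vice versa.
This gives x = 300 − 0.74y and y = 300 − 0.86x, where x and y are each side's share when it proposes.
Hence (1 − 0.74·0.86)x = 300(1 − 0.74), i.e. 0.3636·x = 78.
x ≈ 214.5215; the plaintiff's share is 300 − x ≈ 85.4785.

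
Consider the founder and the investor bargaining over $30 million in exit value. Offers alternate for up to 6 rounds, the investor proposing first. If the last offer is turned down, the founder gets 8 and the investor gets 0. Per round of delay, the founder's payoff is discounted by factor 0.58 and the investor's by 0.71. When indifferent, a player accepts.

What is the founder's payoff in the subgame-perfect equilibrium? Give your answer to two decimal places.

10.07

By backward induction:
Round 6 (the founder proposes): the investor will accept anything ≥ 0, so the founder offers 0 and keeps 30.
Round 5 (the investor proposes): the founder can get 30 next round, worth 0.58 × 30 = 17.4 now, so the investor offers 17.4, keeping 12.6.
Round 4 (the founder proposes): the investor can get 12.6 next round, worth 0.71 × 12.6 = 8.946 now. The founder offers 8.946 and keeps 30 − 8.946 = 21.054.
Round 3 (the investor proposes): the founder can get 21.054 next round, worth 0.58 × 21.054 = 12.21132 now. The investor offers 12.21132 and keeps 30 − 12.21132 = 17.78868.
Round 2 (the founder proposes): the investor can get 17.78868 next round, worth 0.71 × 17.78868 = 12.6299628 now; the founder offers that and keeps 17.3700372.
Round 1 (the investor proposes): the founder can get 17.3700372 next round, worth 0.58 × 17.3700372 = 10.074621576 now. The investor offers 10.074621576 and keeps 30 − 10.074621576 = 19.925378424.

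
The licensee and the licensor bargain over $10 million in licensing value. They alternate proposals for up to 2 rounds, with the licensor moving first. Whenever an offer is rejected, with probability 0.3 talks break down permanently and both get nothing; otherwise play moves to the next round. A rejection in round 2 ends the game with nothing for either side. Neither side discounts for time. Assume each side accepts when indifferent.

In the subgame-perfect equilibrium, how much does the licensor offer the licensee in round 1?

7

Round 2 (the licensee proposes): the licensor will accept anything ≥ 0, so the licensee offers 0 and keeps 10.
Round 1 (the licensor proposes): rejecting gives the licensee an expected 0.7 × 10 = 7. The licensor offers 7 and keeps 10 − 7 = 3.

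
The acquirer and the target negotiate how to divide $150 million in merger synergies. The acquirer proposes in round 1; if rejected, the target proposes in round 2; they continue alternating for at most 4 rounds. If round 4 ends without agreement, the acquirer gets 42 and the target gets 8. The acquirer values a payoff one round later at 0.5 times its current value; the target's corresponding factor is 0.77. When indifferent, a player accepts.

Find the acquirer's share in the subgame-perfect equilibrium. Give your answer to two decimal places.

Round 4 (the target proposes): the acquirer gets 42 if talks fail, so the target offers 42 and keeps 108.
Round 3 (the acquirer proposes): the target can get 108 next round, worth 0.77 × 108 = 83.16 now. The acquirer offers 83.16 and keeps 150 − 83.16 = 66.84.
Round 2 (the target proposes): the acquirer can get 66.84 next round, worth 0.5 × 66.84 = 33.42 now; the target offers that and keeps 116.58.
Round 1 (the acquirer proposes): the target can get 116.58 next round, worth 0.77 × 116.58 = 89.7666 now. The acquirer offers 89.7666 and keeps 150 − 89.7666 = 60.2334.

60.23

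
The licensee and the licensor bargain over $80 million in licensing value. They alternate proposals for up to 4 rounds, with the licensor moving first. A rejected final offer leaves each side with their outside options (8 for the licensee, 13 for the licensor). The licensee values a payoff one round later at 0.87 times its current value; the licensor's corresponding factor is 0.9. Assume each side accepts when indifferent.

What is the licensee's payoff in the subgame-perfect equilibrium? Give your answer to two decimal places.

Solve by backward induction from round 4.
Round 4 (the licensee proposes): the licensor gets 13 if talks fail, so the licensee offers 13 and keeps 67.
Round 3 (the licensor proposes): the licensee can get 67 next round, worth 0.87 × 67 = 58.29 now, so the licensor offers 58.29, keeping 21.71.
Round 2 (the licensee proposes): the licensor can get 21.71 next round, worth 0.9 × 21.71 = 19.539 now. The licensee offers 19.539 and keeps 80 − 19.539 = 60.461.
Round 1 (the licensor proposes): the licensee can get 60.461 next round, worth 0.87 × 60.461 = 52.60107 now. The licensor offers 52.60107 and keeps 80 − 52.60107 = 27.39893.

52.60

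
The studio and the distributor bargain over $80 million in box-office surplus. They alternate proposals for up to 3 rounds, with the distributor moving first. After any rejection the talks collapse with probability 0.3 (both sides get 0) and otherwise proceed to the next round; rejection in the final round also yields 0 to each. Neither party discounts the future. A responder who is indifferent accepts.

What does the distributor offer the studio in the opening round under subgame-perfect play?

By backward induction:
Round 3 (the distributor proposes): the studio will accept anything ≥ 0, so the distributor offers 0 and keeps 80.
Round 2 (the studio proposes): rejecting gives the distributor an expected 0.7 × 80 = 56, so the studio offers 56, keeping 24.
Round 1 (the distributor proposes): rejecting gives the studio an expected 0.7 × 24 = 16.8; the distributor offers that and keeps 63.2.

16.8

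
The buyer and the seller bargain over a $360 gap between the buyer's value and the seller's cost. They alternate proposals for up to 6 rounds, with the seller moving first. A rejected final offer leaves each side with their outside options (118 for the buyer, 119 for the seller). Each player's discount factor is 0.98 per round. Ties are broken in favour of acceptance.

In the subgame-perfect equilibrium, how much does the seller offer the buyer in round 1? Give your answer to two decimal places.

231.68

Round 6 (the buyer proposes): the seller gets 119 if talks fail, so the buyer offers 119 and keeps 241.
Round 5 (the seller proposes): the buyer can get 241 next round, worth 0.98 × 241 = 236.18 now, so the seller offers 236.18, keeping 123.82.
Round 4 (the buyer proposes): the seller can get 123.82 next round, worth 0.98 × 123.82 = 121.3436 now. The buyer offers 121.3436 and keeps 360 − 121.3436 = 238.6564.
Round 3 (the seller proposes): the buyer can get 238.6564 next round, worth 0.98 × 238.6564 = 233.883272 now; the seller offers that and keeps 126.116728.
Round 2 (the buyer proposes): the seller can get 126.116728 next round, worth 0.98 × 126.116728 = 123.59439344 now. The buyer offers 123.59439344 and keeps 360 − 123.59439344 = 236.40560656.
Round 1 (the seller proposes): the buyer can get 236.40560656 next round, worth 0.98 × 236.40560656 = 231.6774944288 now; the seller offers that and keeps 128.3225055712.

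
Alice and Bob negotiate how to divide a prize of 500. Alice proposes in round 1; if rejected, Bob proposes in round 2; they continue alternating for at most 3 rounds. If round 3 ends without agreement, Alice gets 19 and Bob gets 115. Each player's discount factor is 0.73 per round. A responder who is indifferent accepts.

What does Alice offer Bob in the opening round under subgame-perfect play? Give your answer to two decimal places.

159.83

Round 3 (Alice proposes): Bob gets 115 if talks fail, so Alice offers 115 and keeps 385.
Round 2 (Bob proposes): Alice can get 385 next round, worth 0.73 × 385 = 281.05 now; Bob offers that and keeps 218.95.
Round 1 (Alice proposes): Bob can get 218.95 next round, worth 0.73 × 218.95 = 159.8335 now; Alice offers that and keeps 340.1665.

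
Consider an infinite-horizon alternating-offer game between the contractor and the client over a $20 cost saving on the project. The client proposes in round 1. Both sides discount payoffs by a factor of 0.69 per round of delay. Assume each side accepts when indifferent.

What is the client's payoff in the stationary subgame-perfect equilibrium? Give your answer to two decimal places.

Let x be the client's share when the client proposes and y be the contractor's share when the contractor proposes.
The contractor accepts iff offered ≥ 0.69·y, so x = 20 − 0.69y. Symmetrically y = 20 − 0.69x.
Substituting: x = 20 − 0.69(20 − 0.69x), giving x(1 − 0.69·0.69) = 20(1 − 0.69).
So x = 20 × 0.31 / 0.5239 ≈ 11.8343, and the contractor receives 20 − x ≈ 8.1657.

11.83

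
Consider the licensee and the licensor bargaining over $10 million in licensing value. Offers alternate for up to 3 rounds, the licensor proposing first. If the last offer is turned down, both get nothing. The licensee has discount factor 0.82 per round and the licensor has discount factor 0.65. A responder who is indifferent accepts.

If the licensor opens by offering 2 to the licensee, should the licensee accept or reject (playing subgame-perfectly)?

Reject

Work out the licensee's continuation value if the offer is rejected.
Round 3 (the licensor proposes): the licensee will accept anything ≥ 0, so the licensor offers 0 and keeps 10.
Round 2 (the licensee proposes): the licensor can get 10 next round, worth 0.65 × 10 = 6.5 now. The licensee offers 6.5 and keeps 10 − 6.5 = 3.5.
So by rejecting in round 1, the licensee gets 3.5 next round, worth 0.82 × 3.5 = 2.87 now.
Offer 2 < 2.87, so the licensee rejects.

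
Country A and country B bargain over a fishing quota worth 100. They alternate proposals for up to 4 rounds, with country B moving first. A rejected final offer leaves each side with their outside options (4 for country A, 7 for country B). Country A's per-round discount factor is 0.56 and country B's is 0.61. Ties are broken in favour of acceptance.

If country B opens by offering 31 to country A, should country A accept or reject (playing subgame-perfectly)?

Reject

Work out country A's continuation value if the offer is rejected.
Round 4 (country A proposes): country B gets 7 if talks fail, so country A offers 7 and keeps 93.
Round 3 (country B proposes): country A can get 93 next round, worth 0.56 × 93 = 52.08 now; country B offers that and keeps 47.92.
Round 2 (country A proposes): country B can get 47.92 next round, worth 0.61 × 47.92 = 29.2312 now, so country A offers 29.2312, keeping 70.7688.
So by rejecting in round 1, country A gets 70.7688 next round, worth 0.56 × 70.7688 = 39.630528 now.
Offer 31 < 39.630528, so country A rejects.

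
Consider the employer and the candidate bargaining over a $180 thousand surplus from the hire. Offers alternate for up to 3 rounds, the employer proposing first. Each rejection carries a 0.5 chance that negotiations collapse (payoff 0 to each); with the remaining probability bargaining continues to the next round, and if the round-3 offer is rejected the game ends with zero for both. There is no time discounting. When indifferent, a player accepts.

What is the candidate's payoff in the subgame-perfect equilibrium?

By backward induction:
Round 3 (the employer proposes): the candidate will accept anything ≥ 0, so the employer offers 0 and keeps 180.
Round 2 (the candidate proposes): rejecting gives the employer an expected 0.5 × 180 = 90; the candidate offers that and keeps 90.
Round 1 (the employer proposes): rejecting gives the candidate an expected 0.5 × 90 = 45. The employer offers 45 and keeps 180 − 45 = 135.

45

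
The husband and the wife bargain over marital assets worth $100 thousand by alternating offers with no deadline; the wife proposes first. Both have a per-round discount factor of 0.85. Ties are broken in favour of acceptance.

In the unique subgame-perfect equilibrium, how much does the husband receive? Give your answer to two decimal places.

45.95

When the wife proposes, the husband accepts any offer worth at least 0.85 times what the husband would get by proposing next round; and vice versa.
This gives x = 100 − 0.85y and y = 100 − 0.85x, where x and y are each side's share when it proposes.
Hence (1 − 0.85·0.85)x = 100(1 − 0.85), i.e. 0.2775·x = 15.
x ≈ 54.0541; the husband's share is 100 − x ≈ 45.9459.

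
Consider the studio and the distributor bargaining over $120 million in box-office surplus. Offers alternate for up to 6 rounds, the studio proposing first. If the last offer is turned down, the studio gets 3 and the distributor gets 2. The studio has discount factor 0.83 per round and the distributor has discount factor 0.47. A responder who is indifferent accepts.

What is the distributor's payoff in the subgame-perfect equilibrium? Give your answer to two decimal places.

Round 6 (the distributor proposes): the studio gets 3 if talks fail, so the distributor offers 3 and keeps 117.
Round 5 (the studio proposes): the distributor can get 117 next round, worth 0.47 × 117 = 54.99 now; the studio offers that and keeps 65.01.
Round 4 (the distributor proposes): the studio can get 65.01 next round, worth 0.83 × 65.01 = 53.9583 now. The distributor offers 53.9583 and keeps 120 − 53.9583 = 66.0417.
Round 3 (the studio proposes): the distributor can get 66.0417 next round, worth 0.47 × 66.0417 = 31.039599 now; the studio offers that and keeps 88.960401.
Round 2 (the distributor proposes): the studio can get 88.960401 next round, worth 0.83 × 88.960401 = 73.83713283 now. The distributor offers 73.83713283 and keeps 120 − 73.83713283 = 46.16286717.
Round 1 (the studio proposes): the distributor can get 46.16286717 next round, worth 0.47 × 46.16286717 = 21.6965475699 now. The studio offers 21.6965475699 and keeps 120 − 21.6965475699 = 98.3034524301.

21.70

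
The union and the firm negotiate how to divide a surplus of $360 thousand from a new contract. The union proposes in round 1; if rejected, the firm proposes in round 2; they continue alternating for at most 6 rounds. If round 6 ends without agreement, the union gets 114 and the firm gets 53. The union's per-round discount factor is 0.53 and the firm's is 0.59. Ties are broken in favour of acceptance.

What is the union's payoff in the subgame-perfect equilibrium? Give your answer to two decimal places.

214.76

Round 6 (the firm proposes): the union gets 114 if talks fail, so the firm offers 114 and keeps 246.
Round 5 (the union proposes): the firm can get 246 next round, worth 0.59 × 246 = 145.14 now; the union offers that and keeps 214.86.
Round 4 (the firm proposes): the union can get 214.86 next round, worth 0.53 × 214.86 = 113.8758 now; the firm offers that and keeps 246.1242.
Round 3 (the union proposes): the firm can get 246.1242 next round, worth 0.59 × 246.1242 = 145.213278 now; the union offers that and keeps 214.786722.
Round 2 (the firm proposes): the union can get 214.786722 next round, worth 0.53 × 214.786722 = 113.83696266 now, so the firm offers 113.83696266, keeping 246.16303734.
Round 1 (the union proposes): the firm can get 246.16303734 next round, worth 0.59 × 246.16303734 = 145.2361920306 now. The union offers 145.2361920306 and keeps 360 − 145.2361920306 = 214.7638079694.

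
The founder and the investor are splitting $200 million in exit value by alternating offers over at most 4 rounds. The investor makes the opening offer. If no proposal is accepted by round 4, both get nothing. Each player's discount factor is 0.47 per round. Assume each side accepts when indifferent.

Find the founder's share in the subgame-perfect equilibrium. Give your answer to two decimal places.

Round 4 (the founder proposes): rejection yields 0 for the investor; the founder offers 0 and keeps 200.
Round 3 (the investor proposes): the founder can get 200 next round, worth 0.47 × 200 = 94 now; the investor offers that and keeps 106.
Round 2 (the founder proposes): the investor can get 106 next round, worth 0.47 × 106 = 49.82 now; the founder offers that and keeps 150.18.
Round 1 (the investor proposes): the founder can get 150.18 next round, worth 0.47 × 150.18 = 70.5846 now, so the investor offers 70.5846, keeping 129.4154.

70.58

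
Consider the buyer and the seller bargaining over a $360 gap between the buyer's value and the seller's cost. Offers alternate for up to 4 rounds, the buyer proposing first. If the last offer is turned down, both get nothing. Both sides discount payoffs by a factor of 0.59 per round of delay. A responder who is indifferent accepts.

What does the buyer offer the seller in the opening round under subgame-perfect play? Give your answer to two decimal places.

161.02

Round 4 (the seller proposes): rejection yields 0 for the buyer; the seller offers 0 and keeps 360.
Round 3 (the buyer proposes): the seller can get 360 next round, worth 0.59 × 360 = 212.4 now; the buyer offers that and keeps 147.6.
Round 2 (the seller proposes): the buyer can get 147.6 next round, worth 0.59 × 147.6 = 87.084 now, so the seller offers 87.084, keeping 272.916.
Round 1 (the buyer proposes): the seller can get 272.916 next round, worth 0.59 × 272.916 = 161.02044 now. The buyer offers 161.02044 and keeps 360 − 161.02044 = 198.97956.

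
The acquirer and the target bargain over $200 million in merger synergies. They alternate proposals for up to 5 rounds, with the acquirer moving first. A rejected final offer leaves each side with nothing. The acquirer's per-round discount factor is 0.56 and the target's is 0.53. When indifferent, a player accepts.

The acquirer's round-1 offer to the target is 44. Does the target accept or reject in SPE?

Reject

Round 5 (the acquirer proposes): rejection yields 0 for the target; the acquirer offers 0 and keeps 200.
Round 4 (the target proposes): the acquirer can get 200 next round, worth 0.56 × 200 = 112 now, so the target offers 112, keeping 88.
Round 3 (the acquirer proposes): the target can get 88 next round, worth 0.53 × 88 = 46.64 now. The acquirer offers 46.64 and keeps 200 − 46.64 = 153.36.
Round 2 (the target proposes): the acquirer can get 153.36 next round, worth 0.56 × 153.36 = 85.8816 now; the target offers that and keeps 114.1184.
So by rejecting in round 1, the target gets 114.1184 next round, worth 0.53 × 114.1184 = 60.482752 now.
Offer 44 < 60.482752, so the target rejects.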